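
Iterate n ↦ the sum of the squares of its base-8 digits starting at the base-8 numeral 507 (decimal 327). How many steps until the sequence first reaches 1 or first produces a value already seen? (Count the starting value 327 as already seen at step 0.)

7

327 = (5,0,7)_8 → 5² + 0² + 7² = 25 + 0 + 49 = 74
74 = (1,1,2)_8 → 1² + 1² + 2² = 1 + 1 + 4 = 6
6 = (6)_8 → 6² = 36
36 = (4,4)_8 → 4² + 4² = 16 + 16 = 32
32 = (4,0)_8 → 4² + 0² = 16 + 0 = 16
16 = (2,0)_8 → 2² + 0² = 4 + 0 = 4
4 = (4)_8 → 4² = 16  — 16 repeats.
That took 7 steps.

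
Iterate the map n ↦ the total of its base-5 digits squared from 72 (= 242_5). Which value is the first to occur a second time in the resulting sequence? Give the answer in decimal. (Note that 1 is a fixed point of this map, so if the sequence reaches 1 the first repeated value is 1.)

72 = (2,4,2)_5 → 2² + 4² + 2² = 4 + 16 + 4 = 24
24 = (4,4)_5 → 4² + 4² = 16 + 16 = 32
32 = (1,1,2)_5 → 1² + 1² + 2² = 1 + 1 + 4 = 6
6 = (1,1)_5 → 1² + 1² = 1 + 1 = 2
2 = (2)_5 → 2² = 4
4 = (4)_5 → 4² = 16
16 = (3,1)_5 → 3² + 1² = 9 + 1 = 10
10 = (2,0)_5 → 2² + 0² = 4 + 0 = 4  — 4 already appeared earlier.

4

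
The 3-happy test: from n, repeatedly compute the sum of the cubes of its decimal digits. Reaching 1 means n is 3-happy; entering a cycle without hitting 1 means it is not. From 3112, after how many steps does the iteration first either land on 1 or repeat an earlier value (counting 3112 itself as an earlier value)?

3112 → 3³ + 1³ + 1³ + 2³ = 27 + 1 + 1 + 8 = 37
37 → 3³ + 7³ = 27 + 343 = 370
370 → 3³ + 7³ + 0³ = 27 + 343 + 0 = 370  — 370 repeats.
That took 3 steps.

3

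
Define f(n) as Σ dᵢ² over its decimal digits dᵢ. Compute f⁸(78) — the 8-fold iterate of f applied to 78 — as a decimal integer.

89

78 → 113
113 → 11
11 → 2
2 → 4
4 → 16
16 → 37
37 → 58
58 → 89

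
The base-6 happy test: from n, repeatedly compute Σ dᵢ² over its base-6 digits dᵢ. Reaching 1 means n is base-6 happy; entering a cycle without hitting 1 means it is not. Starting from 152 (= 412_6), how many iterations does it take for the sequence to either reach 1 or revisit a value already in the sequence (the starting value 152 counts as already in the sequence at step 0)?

152 = (4,1,2)_6 → 4² + 1² + 2² = 21
21 = (3,3)_6 → 3² + 3² = 18
18 = (3,0)_6 → 3² + 0² = 9
9 = (1,3)_6 → 1² + 3² = 10
10 = (1,4)_6 → 1² + 4² = 17
17 = (2,5)_6 → 2² + 5² = 29
29 = (4,5)_6 → 4² + 5² = 41
41 = (1,0,5)_6 → 1² + 0² + 5² = 26
26 = (4,2)_6 → 4² + 2² = 20
20 = (3,2)_6 → 3² + 2² = 13
13 = (2,1)_6 → 2² + 1² = 5
5 = (5)_6 → 5² = 25
25 = (4,1)_6 → 4² + 1² = 17  — 17 repeats.
That took 13 steps.

13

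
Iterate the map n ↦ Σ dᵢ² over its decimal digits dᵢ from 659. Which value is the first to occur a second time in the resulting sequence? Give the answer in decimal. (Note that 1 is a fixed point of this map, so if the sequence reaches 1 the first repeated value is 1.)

659 → 6² + 5² + 9² = 142
142 → 1² + 4² + 2² = 21
21 → 2² + 1² = 5
5 → 5² = 25
25 → 2² + 5² = 29
29 → 2² + 9² = 85
85 → 8² + 5² = 89
89 → 8² + 9² = 145
145 → 1² + 4² + 5² = 42
42 → 4² + 2² = 20
20 → 2² + 0² = 4
4 → 4² = 16
16 → 1² + 6² = 37
37 → 3² + 7² = 58
58 → 5² + 8² = 89  — 89 already appeared earlier.

89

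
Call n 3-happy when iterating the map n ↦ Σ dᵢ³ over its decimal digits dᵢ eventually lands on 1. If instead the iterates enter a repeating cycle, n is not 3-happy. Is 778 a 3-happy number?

778 → 7³ + 7³ + 8³ = 343 + 343 + 512 = 1198
1198 → 1³ + 1³ + 9³ + 8³ = 1 + 1 + 729 + 512 = 1243
1243 → 1³ + 2³ + 4³ + 3³ = 1 + 8 + 64 + 27 = 100
100 → 1³ + 0³ + 0³ = 1 + 0 + 0 = 1  — reached 1.

3-happy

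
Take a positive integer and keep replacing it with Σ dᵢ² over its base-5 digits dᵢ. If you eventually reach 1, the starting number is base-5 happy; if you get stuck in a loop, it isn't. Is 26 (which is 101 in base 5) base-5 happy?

26 = (1,0,1)_5 → 1² + 0² + 1² = 2
2 = (2)_5 → 2² = 4
4 = (4)_5 → 4² = 16
16 = (3,1)_5 → 3² + 1² = 10
10 = (2,0)_5 → 2² + 0² = 4  — 4 already seen; the sequence cycles without reaching 1.

not base-5 happy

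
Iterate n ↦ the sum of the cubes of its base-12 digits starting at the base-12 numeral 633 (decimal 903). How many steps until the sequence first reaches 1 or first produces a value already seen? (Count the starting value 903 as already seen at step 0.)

11

903 = (6,3,3)_12 → 6³ + 3³ + 3³ = 270
270 = (1,10,6)_12 → 1³ + 10³ + 6³ = 1217
1217 = (8,5,5)_12 → 8³ + 5³ + 5³ = 762
762 = (5,3,6)_12 → 5³ + 3³ + 6³ = 368
368 = (2,6,8)_12 → 2³ + 6³ + 8³ = 736
736 = (5,1,4)_12 → 5³ + 1³ + 4³ = 190
190 = (1,3,10)_12 → 1³ + 3³ + 10³ = 1028
1028 = (7,1,8)_12 → 7³ + 1³ + 8³ = 856
856 = (5,11,4)_12 → 5³ + 11³ + 4³ = 1520
1520 = (10,6,8)_12 → 10³ + 6³ + 8³ = 1728
1728 = (1,0,0,0)_12 → 1³ + 0³ + 0³ + 0³ = 1  — reached 1.
That took 11 steps.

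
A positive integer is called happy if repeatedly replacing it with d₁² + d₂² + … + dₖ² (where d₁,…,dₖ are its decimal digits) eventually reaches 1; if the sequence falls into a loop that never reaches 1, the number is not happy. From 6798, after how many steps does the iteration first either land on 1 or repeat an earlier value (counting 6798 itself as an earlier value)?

6798 → 6² + 7² + 9² + 8² = 36 + 49 + 81 + 64 = 230
230 → 2² + 3² + 0² = 4 + 9 + 0 = 13
13 → 1² + 3² = 1 + 9 = 10
10 → 1² + 0² = 1 + 0 = 1  — reached 1.
That took 4 steps.

4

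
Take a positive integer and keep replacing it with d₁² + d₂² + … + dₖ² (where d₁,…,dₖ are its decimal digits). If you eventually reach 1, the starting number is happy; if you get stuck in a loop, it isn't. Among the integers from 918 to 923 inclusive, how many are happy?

918: 918 → 146 → 53 → 34 → 25 → 29 → 85 → 89 → 145 → 42 → 20 → 4 → 16 → 37 → 58 → 89  — not happy
919: 919 → 163 → 46 → 52 → 29 → 85 → 89 → 145 → 42 → 20 → 4 → 16 → 37 → 58 → 89  — not happy
920: 920 → 85 → 89 → 145 → 42 → 20 → 4 → 16 → 37 → 58 → 89  — not happy
921: 921 → 86 → 100 → 1  — happy
922: 922 → 89 → 145 → 42 → 20 → 4 → 16 → 37 → 58 → 89  — not happy
923: 923 → 94 → 97 → 130 → 10 → 1  — happy
happy: 921, 923

2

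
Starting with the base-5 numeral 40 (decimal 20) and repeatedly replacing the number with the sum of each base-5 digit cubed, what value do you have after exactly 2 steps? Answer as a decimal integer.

20 = (4,0)_5 → 64
64 = (2,2,4)_5 → 80

80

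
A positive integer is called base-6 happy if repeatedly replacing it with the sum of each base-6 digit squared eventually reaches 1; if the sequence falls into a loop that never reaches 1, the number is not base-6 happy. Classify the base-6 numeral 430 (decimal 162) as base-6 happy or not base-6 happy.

162 = (4,3,0)_6 → 4² + 3² + 0² = 25
25 = (4,1)_6 → 4² + 1² = 17
17 = (2,5)_6 → 2² + 5² = 29
29 = (4,5)_6 → 4² + 5² = 41
41 = (1,0,5)_6 → 1² + 0² + 5² = 26
26 = (4,2)_6 → 4² + 2² = 20
20 = (3,2)_6 → 3² + 2² = 13
13 = (2,1)_6 → 2² + 1² = 5
5 = (5)_6 → 5² = 25  — 25 already seen; the sequence cycles without reaching 1.

not base-6 happy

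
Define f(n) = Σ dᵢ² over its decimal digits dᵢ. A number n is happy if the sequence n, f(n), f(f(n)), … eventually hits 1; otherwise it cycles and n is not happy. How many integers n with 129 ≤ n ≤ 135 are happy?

3

129: 129 → 86 → 100 → 1  (reaches 1)
130: 130 → 10 → 1  (reaches 1)
131: 131 → 11 → 2 → 4 → 16 → 37 → 58 → 89 → 145 → 42 → 20 → 4  (repeats 4)
132: 132 → 14 → 17 → 50 → 25 → 29 → 85 → 89 → 145 → 42 → 20 → 4 → 16 → 37 → 58 → 89  (repeats 89)
133: 133 → 19 → 82 → 68 → 100 → 1  (reaches 1)
134: 134 → 26 → 40 → 16 → 37 → 58 → 89 → 145 → 42 → 20 → 4 → 16  (repeats 16)
135: 135 → 35 → 34 → 25 → 29 → 85 → 89 → 145 → 42 → 20 → 4 → 16 → 37 → 58 → 89  (repeats 89)
happy: 129, 130, 133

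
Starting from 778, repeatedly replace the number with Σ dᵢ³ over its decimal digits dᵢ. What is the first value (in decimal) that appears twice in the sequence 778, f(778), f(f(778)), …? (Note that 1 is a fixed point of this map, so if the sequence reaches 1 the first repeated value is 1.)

778 → 7³ + 7³ + 8³ = 343 + 343 + 512 = 1198
1198 → 1³ + 1³ + 9³ + 8³ = 1 + 1 + 729 + 512 = 1243
1243 → 1³ + 2³ + 4³ + 3³ = 1 + 8 + 64 + 27 = 100
100 → 1³ + 0³ + 0³ = 1 + 0 + 0 = 1  — reached the fixed point 1.
1 → 1, so 1 is the first repeated value.

1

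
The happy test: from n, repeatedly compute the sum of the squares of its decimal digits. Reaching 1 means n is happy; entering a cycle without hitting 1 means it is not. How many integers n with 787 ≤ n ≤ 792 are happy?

1

787: 787 → 162 → 41 → 17 → 50 → 25 → 29 → 85 → 89 → 145 → 42 → 20 → 4 → 16 → 37 → 58 → 89  (repeats 89)
788: 788 → 177 → 99 → 162 → 41 → 17 → 50 → 25 → 29 → 85 → 89 → 145 → 42 → 20 → 4 → 16 → 37 → 58 → 89  (repeats 89)
789: 789 → 194 → 98 → 145 → 42 → 20 → 4 → 16 → 37 → 58 → 89 → 145  (repeats 145)
790: 790 → 130 → 10 → 1  (reaches 1)
791: 791 → 131 → 11 → 2 → 4 → 16 → 37 → 58 → 89 → 145 → 42 → 20 → 4  (repeats 4)
792: 792 → 134 → 26 → 40 → 16 → 37 → 58 → 89 → 145 → 42 → 20 → 4 → 16  (repeats 16)
happy: 790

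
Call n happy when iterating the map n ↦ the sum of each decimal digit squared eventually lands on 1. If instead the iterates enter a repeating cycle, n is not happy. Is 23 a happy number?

happy

23 → 13
13 → 10
10 → 1  — reached 1.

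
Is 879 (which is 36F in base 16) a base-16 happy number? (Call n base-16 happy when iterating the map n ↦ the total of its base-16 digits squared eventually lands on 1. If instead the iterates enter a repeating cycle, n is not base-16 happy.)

879 = (3,6,15)_16 → 3² + 6² + 15² = 9 + 36 + 225 = 270
270 = (1,0,14)_16 → 1² + 0² + 14² = 1 + 0 + 196 = 197
197 = (12,5)_16 → 12² + 5² = 144 + 25 = 169
169 = (10,9)_16 → 10² + 9² = 100 + 81 = 181
181 = (11,5)_16 → 11² + 5² = 121 + 25 = 146
146 = (9,2)_16 → 9² + 2² = 81 + 4 = 85
85 = (5,5)_16 → 5² + 5² = 25 + 25 = 50
50 = (3,2)_16 → 3² + 2² = 9 + 4 = 13
13 = (13)_16 → 13² = 169  — 169 already seen; the sequence cycles without reaching 1.

not base-16 happy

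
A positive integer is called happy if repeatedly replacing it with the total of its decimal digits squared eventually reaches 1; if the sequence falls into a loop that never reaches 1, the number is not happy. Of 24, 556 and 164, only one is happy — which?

24: 24 → 20 → 4 → 16 → 37 → 58 → 89 → 145 → 42 → 20  — repeats 20 (not happy)
556: 556 → 86 → 100 → 1  — reaches 1 (happy)
164: 164 → 53 → 34 → 25 → 29 → 85 → 89 → 145 → 42 → 20 → 4 → 16 → 37 → 58 → 89  — repeats 89 (not happy)

556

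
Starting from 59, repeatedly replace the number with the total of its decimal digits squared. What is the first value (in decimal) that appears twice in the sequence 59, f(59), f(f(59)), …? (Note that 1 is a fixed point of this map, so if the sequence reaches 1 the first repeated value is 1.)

59 → 5² + 9² = 106
106 → 1² + 0² + 6² = 37
37 → 3² + 7² = 58
58 → 5² + 8² = 89
89 → 8² + 9² = 145
145 → 1² + 4² + 5² = 42
42 → 4² + 2² = 20
20 → 2² + 0² = 4
4 → 4² = 16
16 → 1² + 6² = 37  — 37 already appeared earlier.

37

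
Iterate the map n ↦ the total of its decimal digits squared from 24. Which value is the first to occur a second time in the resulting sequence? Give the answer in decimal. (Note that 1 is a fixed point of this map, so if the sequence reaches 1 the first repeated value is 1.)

24 → 20
20 → 4
4 → 16
16 → 37
37 → 58
58 → 89
89 → 145
145 → 42
42 → 20  — 20 already appeared earlier.

20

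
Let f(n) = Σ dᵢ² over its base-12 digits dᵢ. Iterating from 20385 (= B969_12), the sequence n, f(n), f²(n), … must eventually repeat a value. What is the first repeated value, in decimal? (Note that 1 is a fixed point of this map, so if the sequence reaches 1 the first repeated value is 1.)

20385 = (11,9,6,9)_12 → 319
319 = (2,2,7)_12 → 57
57 = (4,9)_12 → 97
97 = (8,1)_12 → 65
65 = (5,5)_12 → 50
50 = (4,2)_12 → 20
20 = (1,8)_12 → 65  — 65 already appeared earlier.

65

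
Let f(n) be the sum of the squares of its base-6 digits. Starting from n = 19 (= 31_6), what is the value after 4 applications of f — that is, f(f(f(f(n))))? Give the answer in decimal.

19 = (3,1)_6 → 3² + 1² = 10
10 = (1,4)_6 → 1² + 4² = 17
17 = (2,5)_6 → 2² + 5² = 29
29 = (4,5)_6 → 4² + 5² = 41

41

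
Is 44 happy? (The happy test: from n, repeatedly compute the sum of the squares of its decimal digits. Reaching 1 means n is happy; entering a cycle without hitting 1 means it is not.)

44 → 4² + 4² = 16 + 16 = 32
32 → 3² + 2² = 9 + 4 = 13
13 → 1² + 3² = 1 + 9 = 10
10 → 1² + 0² = 1 + 0 = 1  — reached 1.

happy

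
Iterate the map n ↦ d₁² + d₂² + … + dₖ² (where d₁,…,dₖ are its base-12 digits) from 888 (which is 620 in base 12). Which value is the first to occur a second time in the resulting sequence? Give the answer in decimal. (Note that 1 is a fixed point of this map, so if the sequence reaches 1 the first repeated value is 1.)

888 = (6,2,0)_12 → 6² + 2² + 0² = 40
40 = (3,4)_12 → 3² + 4² = 25
25 = (2,1)_12 → 2² + 1² = 5
5 = (5)_12 → 5² = 25  — 25 already appeared earlier.

25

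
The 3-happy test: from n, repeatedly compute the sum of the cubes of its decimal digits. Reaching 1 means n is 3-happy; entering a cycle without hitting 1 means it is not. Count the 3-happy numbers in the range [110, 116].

110: 110 → 2 → 8 → 512 → 134 → 92 → 737 → 713 → 371 → 371  (repeats 371)
111: 111 → 3 → 27 → 351 → 153 → 153  (repeats 153)
112: 112 → 10 → 1  (reaches 1)
113: 113 → 29 → 737 → 713 → 371 → 371  (repeats 371)
114: 114 → 66 → 432 → 99 → 1458 → 702 → 351 → 153 → 153  (repeats 153)
115: 115 → 127 → 352 → 160 → 217 → 352  (repeats 352)
116: 116 → 218 → 521 → 134 → 92 → 737 → 713 → 371 → 371  (repeats 371)
3-happy: 112

1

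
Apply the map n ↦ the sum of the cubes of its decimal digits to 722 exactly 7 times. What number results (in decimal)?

713

722 → 7³ + 2³ + 2³ = 359
359 → 3³ + 5³ + 9³ = 881
881 → 8³ + 8³ + 1³ = 1025
1025 → 1³ + 0³ + 2³ + 5³ = 134
134 → 1³ + 3³ + 4³ = 92
92 → 9³ + 2³ = 737
737 → 7³ + 3³ + 7³ = 713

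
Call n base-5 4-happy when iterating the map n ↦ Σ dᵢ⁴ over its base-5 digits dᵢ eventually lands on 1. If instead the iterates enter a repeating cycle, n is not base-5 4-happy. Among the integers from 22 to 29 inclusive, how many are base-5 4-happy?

1

22: 22 → 272 → 288 → 114 → 528 → 338 → 194 → 354 → 528  — not base-5 4-happy
23: 23 → 337 → 129 → 257 → 33 → 83 → 163 → 99 → 593 → 499 → 849 → 595 → 593  — not base-5 4-happy
24: 24 → 512 → 288 → 114 → 528 → 338 → 194 → 354 → 528  — not base-5 4-happy
25: 25 → 1  — base-5 4-happy
26: 26 → 2 → 16 → 82 → 98 → 418 → 244 → 594 → 674 → 514 → 528 → 338 → 194 → 354 → 528  — not base-5 4-happy
27: 27 → 17 → 97 → 353 → 353  — not base-5 4-happy
28: 28 → 82 → 98 → 418 → 244 → 594 → 674 → 514 → 528 → 338 → 194 → 354 → 528  — not base-5 4-happy
29: 29 → 257 → 33 → 83 → 163 → 99 → 593 → 499 → 849 → 595 → 593  — not base-5 4-happy
base-5 4-happy: 25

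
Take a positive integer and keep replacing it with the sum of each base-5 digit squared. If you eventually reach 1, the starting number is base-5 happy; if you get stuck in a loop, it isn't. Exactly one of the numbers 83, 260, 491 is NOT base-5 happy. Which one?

260

83: 83 → 19 → 25 → 1  — reaches 1 (base-5 happy)
260: 260 → 8 → 10 → 4 → 16 → 10  — repeats 10 (not base-5 happy)
491: 491 → 35 → 5 → 1  — reaches 1 (base-5 happy)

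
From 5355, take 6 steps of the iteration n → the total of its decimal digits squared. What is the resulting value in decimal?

85

5355 → 5² + 3² + 5² + 5² = 84
84 → 8² + 4² = 80
80 → 8² + 0² = 64
64 → 6² + 4² = 52
52 → 5² + 2² = 29
29 → 2² + 9² = 85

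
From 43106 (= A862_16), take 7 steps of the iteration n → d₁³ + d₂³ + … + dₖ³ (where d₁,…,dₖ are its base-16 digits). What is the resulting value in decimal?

863

43106 = (10,8,6,2)_16 → 1736
1736 = (6,12,8)_16 → 2456
2456 = (9,9,8)_16 → 1970
1970 = (7,11,2)_16 → 1682
1682 = (6,9,2)_16 → 953
953 = (3,11,9)_16 → 2087
2087 = (8,2,7)_16 → 863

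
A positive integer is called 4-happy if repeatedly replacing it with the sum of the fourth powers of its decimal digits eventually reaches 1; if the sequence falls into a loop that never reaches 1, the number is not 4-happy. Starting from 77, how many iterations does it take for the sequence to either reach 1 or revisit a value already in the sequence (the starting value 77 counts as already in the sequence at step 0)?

77 → 7⁴ + 7⁴ = 2401 + 2401 = 4802
4802 → 4⁴ + 8⁴ + 0⁴ + 2⁴ = 256 + 4096 + 0 + 16 = 4368
4368 → 4⁴ + 3⁴ + 6⁴ + 8⁴ = 256 + 81 + 1296 + 4096 = 5729
5729 → 5⁴ + 7⁴ + 2⁴ + 9⁴ = 625 + 2401 + 16 + 6561 = 9603
9603 → 9⁴ + 6⁴ + 0⁴ + 3⁴ = 6561 + 1296 + 0 + 81 = 7938
7938 → 7⁴ + 9⁴ + 3⁴ + 8⁴ = 2401 + 6561 + 81 + 4096 = 13139
13139 → 1⁴ + 3⁴ + 1⁴ + 3⁴ + 9⁴ = 1 + 81 + 1 + 81 + 6561 = 6725
6725 → 6⁴ + 7⁴ + 2⁴ + 5⁴ = 1296 + 2401 + 16 + 625 = 4338
4338 → 4⁴ + 3⁴ + 3⁴ + 8⁴ = 256 + 81 + 81 + 4096 = 4514
4514 → 4⁴ + 5⁴ + 1⁴ + 4⁴ = 256 + 625 + 1 + 256 = 1138
1138 → 1⁴ + 1⁴ + 3⁴ + 8⁴ = 1 + 1 + 81 + 4096 = 4179
4179 → 4⁴ + 1⁴ + 7⁴ + 9⁴ = 256 + 1 + 2401 + 6561 = 9219
9219 → 9⁴ + 2⁴ + 1⁴ + 9⁴ = 6561 + 16 + 1 + 6561 = 13139  — 13139 repeats.
That took 13 steps.

13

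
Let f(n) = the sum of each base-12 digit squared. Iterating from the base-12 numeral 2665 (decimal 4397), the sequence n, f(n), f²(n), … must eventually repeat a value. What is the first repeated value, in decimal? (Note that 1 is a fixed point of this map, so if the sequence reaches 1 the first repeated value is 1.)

4397 = (2,6,6,5)_12 → 2² + 6² + 6² + 5² = 4 + 36 + 36 + 25 = 101
101 = (8,5)_12 → 8² + 5² = 64 + 25 = 89
89 = (7,5)_12 → 7² + 5² = 49 + 25 = 74
74 = (6,2)_12 → 6² + 2² = 36 + 4 = 40
40 = (3,4)_12 → 3² + 4² = 9 + 16 = 25
25 = (2,1)_12 → 2² + 1² = 4 + 1 = 5
5 = (5)_12 → 5² = 25  — 25 already appeared earlier.

25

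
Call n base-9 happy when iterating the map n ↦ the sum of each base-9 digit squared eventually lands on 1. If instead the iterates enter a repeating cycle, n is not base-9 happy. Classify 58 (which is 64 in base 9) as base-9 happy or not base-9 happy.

58 = (6,4)_9 → 52
52 = (5,7)_9 → 74
74 = (8,2)_9 → 68
68 = (7,5)_9 → 74  — 74 already seen; the sequence cycles without reaching 1.

not base-9 happy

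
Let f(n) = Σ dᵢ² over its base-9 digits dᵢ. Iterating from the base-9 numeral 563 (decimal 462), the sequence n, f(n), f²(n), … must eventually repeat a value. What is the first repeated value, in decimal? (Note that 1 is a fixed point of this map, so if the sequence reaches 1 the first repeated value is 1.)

462 = (5,6,3)_9 → 70
70 = (7,7)_9 → 98
98 = (1,1,8)_9 → 66
66 = (7,3)_9 → 58
58 = (6,4)_9 → 52
52 = (5,7)_9 → 74
74 = (8,2)_9 → 68
68 = (7,5)_9 → 74  — 74 already appeared earlier.

74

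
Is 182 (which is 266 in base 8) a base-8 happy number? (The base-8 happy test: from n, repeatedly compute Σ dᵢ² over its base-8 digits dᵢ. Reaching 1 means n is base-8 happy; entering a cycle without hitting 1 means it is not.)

182 = (2,6,6)_8 → 2² + 6² + 6² = 4 + 36 + 36 = 76
76 = (1,1,4)_8 → 1² + 1² + 4² = 1 + 1 + 16 = 18
18 = (2,2)_8 → 2² + 2² = 4 + 4 = 8
8 = (1,0)_8 → 1² + 0² = 1 + 0 = 1  — reached 1.

base-8 happy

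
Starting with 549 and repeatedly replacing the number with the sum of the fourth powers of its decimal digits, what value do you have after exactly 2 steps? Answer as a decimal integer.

2929

549 → 5⁴ + 4⁴ + 9⁴ = 7442
7442 → 7⁴ + 4⁴ + 4⁴ + 2⁴ = 2929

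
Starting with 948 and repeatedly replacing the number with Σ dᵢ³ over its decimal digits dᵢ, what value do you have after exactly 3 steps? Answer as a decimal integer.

948 → 1305
1305 → 153
153 → 153

153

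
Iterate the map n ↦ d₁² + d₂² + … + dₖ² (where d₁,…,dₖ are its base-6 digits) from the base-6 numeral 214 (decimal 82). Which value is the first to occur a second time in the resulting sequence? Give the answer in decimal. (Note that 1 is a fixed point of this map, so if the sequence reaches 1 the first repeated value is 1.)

17

82 = (2,1,4)_6 → 2² + 1² + 4² = 21
21 = (3,3)_6 → 3² + 3² = 18
18 = (3,0)_6 → 3² + 0² = 9
9 = (1,3)_6 → 1² + 3² = 10
10 = (1,4)_6 → 1² + 4² = 17
17 = (2,5)_6 → 2² + 5² = 29
29 = (4,5)_6 → 4² + 5² = 41
41 = (1,0,5)_6 → 1² + 0² + 5² = 26
26 = (4,2)_6 → 4² + 2² = 20
20 = (3,2)_6 → 3² + 2² = 13
13 = (2,1)_6 → 2² + 1² = 5
5 = (5)_6 → 5² = 25
25 = (4,1)_6 → 4² + 1² = 17  — 17 already appeared earlier.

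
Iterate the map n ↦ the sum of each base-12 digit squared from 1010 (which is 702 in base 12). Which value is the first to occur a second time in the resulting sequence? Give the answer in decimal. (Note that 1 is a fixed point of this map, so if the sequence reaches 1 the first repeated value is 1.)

1010 = (7,0,2)_12 → 7² + 0² + 2² = 53
53 = (4,5)_12 → 4² + 5² = 41
41 = (3,5)_12 → 3² + 5² = 34
34 = (2,10)_12 → 2² + 10² = 104
104 = (8,8)_12 → 8² + 8² = 128
128 = (10,8)_12 → 10² + 8² = 164
164 = (1,1,8)_12 → 1² + 1² + 8² = 66
66 = (5,6)_12 → 5² + 6² = 61
61 = (5,1)_12 → 5² + 1² = 26
26 = (2,2)_12 → 2² + 2² = 8
8 = (8)_12 → 8² = 64
64 = (5,4)_12 → 5² + 4² = 41  — 41 already appeared earlier.

41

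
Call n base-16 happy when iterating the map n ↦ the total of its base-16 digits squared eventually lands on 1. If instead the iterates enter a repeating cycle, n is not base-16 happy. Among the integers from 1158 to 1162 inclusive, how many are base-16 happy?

2

1158: 1158 → 116 → 65 → 17 → 2 → 4 → 16 → 1  (reaches 1)
1159: 1159 → 129 → 65 → 17 → 2 → 4 → 16 → 1  (reaches 1)
1160: 1160 → 144 → 81 → 26 → 101 → 61 → 178 → 125 → 218 → 269 → 170 → 200 → 208 → 169 → 181 → 146 → 85 → 50 → 13 → 169  (repeats 169)
1161: 1161 → 161 → 101 → 61 → 178 → 125 → 218 → 269 → 170 → 200 → 208 → 169 → 181 → 146 → 85 → 50 → 13 → 169  (repeats 169)
1162: 1162 → 180 → 137 → 145 → 82 → 29 → 170 → 200 → 208 → 169 → 181 → 146 → 85 → 50 → 13 → 169  (repeats 169)
base-16 happy: 1158, 1159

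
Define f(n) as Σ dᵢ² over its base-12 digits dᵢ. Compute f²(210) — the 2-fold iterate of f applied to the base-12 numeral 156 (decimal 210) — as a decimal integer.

29

210 = (1,5,6)_12 → 1² + 5² + 6² = 1 + 25 + 36 = 62
62 = (5,2)_12 → 5² + 2² = 25 + 4 = 29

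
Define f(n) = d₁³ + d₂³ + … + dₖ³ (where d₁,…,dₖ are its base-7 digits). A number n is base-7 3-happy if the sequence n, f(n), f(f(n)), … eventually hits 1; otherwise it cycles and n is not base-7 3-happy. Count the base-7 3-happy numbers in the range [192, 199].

1

192: 192 → 270 → 216 → 288 → 342 → 648 → 282 → 258 → 342  (repeats 342)
193: 193 → 307 → 433 → 343 → 1  (reaches 1)
194: 194 → 368 → 92 → 218 → 92  (repeats 92)
195: 195 → 459 → 81 → 129 → 99 → 9 → 9  (repeats 9)
196: 196 → 64 → 10 → 28 → 64  (repeats 64)
197: 197 → 65 → 17 → 35 → 125 → 251 → 341 → 557 → 137 → 197  (repeats 197)
198: 198 → 72 → 36 → 126 → 72  (repeats 72)
199: 199 → 91 → 217 → 91  (repeats 91)
base-7 3-happy: 193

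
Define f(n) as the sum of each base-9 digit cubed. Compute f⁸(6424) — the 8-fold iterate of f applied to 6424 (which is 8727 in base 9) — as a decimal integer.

432

6424 = (8,7,2,7)_9 → 8³ + 7³ + 2³ + 7³ = 512 + 343 + 8 + 343 = 1206
1206 = (1,5,8,0)_9 → 1³ + 5³ + 8³ + 0³ = 1 + 125 + 512 + 0 = 638
638 = (7,7,8)_9 → 7³ + 7³ + 8³ = 343 + 343 + 512 = 1198
1198 = (1,5,7,1)_9 → 1³ + 5³ + 7³ + 1³ = 1 + 125 + 343 + 1 = 470
470 = (5,7,2)_9 → 5³ + 7³ + 2³ = 125 + 343 + 8 = 476
476 = (5,7,8)_9 → 5³ + 7³ + 8³ = 125 + 343 + 512 = 980
980 = (1,3,0,8)_9 → 1³ + 3³ + 0³ + 8³ = 1 + 27 + 0 + 512 = 540
540 = (6,6,0)_9 → 6³ + 6³ + 0³ = 216 + 216 + 0 = 432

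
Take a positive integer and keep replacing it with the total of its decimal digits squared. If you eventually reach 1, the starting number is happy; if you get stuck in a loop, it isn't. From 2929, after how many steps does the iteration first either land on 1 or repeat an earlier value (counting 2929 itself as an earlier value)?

2929 → 2² + 9² + 2² + 9² = 4 + 81 + 4 + 81 = 170
170 → 1² + 7² + 0² = 1 + 49 + 0 = 50
50 → 5² + 0² = 25 + 0 = 25
25 → 2² + 5² = 4 + 25 = 29
29 → 2² + 9² = 4 + 81 = 85
85 → 8² + 5² = 64 + 25 = 89
89 → 8² + 9² = 64 + 81 = 145
145 → 1² + 4² + 5² = 1 + 16 + 25 = 42
42 → 4² + 2² = 16 + 4 = 20
20 → 2² + 0² = 4 + 0 = 4
4 → 4² = 16
16 → 1² + 6² = 1 + 36 = 37
37 → 3² + 7² = 9 + 49 = 58
58 → 5² + 8² = 25 + 64 = 89  — 89 repeats.
That took 14 steps.

14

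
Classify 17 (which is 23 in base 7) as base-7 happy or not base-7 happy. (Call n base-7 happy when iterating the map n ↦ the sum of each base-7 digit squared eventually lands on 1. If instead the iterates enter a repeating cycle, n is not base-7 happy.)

not base-7 happy

17 = (2,3)_7 → 2² + 3² = 13
13 = (1,6)_7 → 1² + 6² = 37
37 = (5,2)_7 → 5² + 2² = 29
29 = (4,1)_7 → 4² + 1² = 17  — 17 already seen; the sequence cycles without reaching 1.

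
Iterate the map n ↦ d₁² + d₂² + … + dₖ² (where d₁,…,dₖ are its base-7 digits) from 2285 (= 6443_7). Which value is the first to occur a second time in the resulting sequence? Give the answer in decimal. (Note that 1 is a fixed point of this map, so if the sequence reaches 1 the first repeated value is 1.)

2285 = (6,4,4,3)_7 → 6² + 4² + 4² + 3² = 77
77 = (1,4,0)_7 → 1² + 4² + 0² = 17
17 = (2,3)_7 → 2² + 3² = 13
13 = (1,6)_7 → 1² + 6² = 37
37 = (5,2)_7 → 5² + 2² = 29
29 = (4,1)_7 → 4² + 1² = 17  — 17 already appeared earlier.

17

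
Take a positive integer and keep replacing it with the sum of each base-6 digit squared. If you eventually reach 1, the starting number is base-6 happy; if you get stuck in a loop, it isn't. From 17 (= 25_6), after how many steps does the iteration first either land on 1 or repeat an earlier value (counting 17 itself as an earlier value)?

8

17 = (2,5)_6 → 29
29 = (4,5)_6 → 41
41 = (1,0,5)_6 → 26
26 = (4,2)_6 → 20
20 = (3,2)_6 → 13
13 = (2,1)_6 → 5
5 = (5)_6 → 25
25 = (4,1)_6 → 17  — 17 repeats.
That took 8 steps.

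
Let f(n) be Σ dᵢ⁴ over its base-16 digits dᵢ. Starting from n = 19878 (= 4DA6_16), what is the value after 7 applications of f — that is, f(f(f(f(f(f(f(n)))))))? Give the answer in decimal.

102562

19878 = (4,13,10,6)_16 → 40113
40113 = (9,12,11,1)_16 → 41939
41939 = (10,3,13,3)_16 → 38723
38723 = (9,7,4,3)_16 → 9299
9299 = (2,4,5,3)_16 → 978
978 = (3,13,2)_16 → 28658
28658 = (6,15,15,2)_16 → 102562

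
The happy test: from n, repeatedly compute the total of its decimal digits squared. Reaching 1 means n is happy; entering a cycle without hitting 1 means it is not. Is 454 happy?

not happy

454 → 4² + 5² + 4² = 57
57 → 5² + 7² = 74
74 → 7² + 4² = 65
65 → 6² + 5² = 61
61 → 6² + 1² = 37
37 → 3² + 7² = 58
58 → 5² + 8² = 89
89 → 8² + 9² = 145
145 → 1² + 4² + 5² = 42
42 → 4² + 2² = 20
20 → 2² + 0² = 4
4 → 4² = 16
16 → 1² + 6² = 37  — 37 already seen; the sequence cycles without reaching 1.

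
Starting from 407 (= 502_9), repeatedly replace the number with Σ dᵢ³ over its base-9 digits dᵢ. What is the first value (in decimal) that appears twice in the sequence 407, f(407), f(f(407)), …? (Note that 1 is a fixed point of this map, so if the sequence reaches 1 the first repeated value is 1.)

407 = (5,0,2)_9 → 5³ + 0³ + 2³ = 125 + 0 + 8 = 133
133 = (1,5,7)_9 → 1³ + 5³ + 7³ = 1 + 125 + 343 = 469
469 = (5,7,1)_9 → 5³ + 7³ + 1³ = 125 + 343 + 1 = 469  — 469 already appeared earlier.

469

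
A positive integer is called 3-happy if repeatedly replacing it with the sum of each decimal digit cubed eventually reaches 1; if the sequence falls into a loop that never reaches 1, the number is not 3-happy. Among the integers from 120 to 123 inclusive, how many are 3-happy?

120: 120 → 9 → 729 → 1080 → 513 → 153 → 153  — not 3-happy
121: 121 → 10 → 1  — 3-happy
122: 122 → 17 → 344 → 155 → 251 → 134 → 92 → 737 → 713 → 371 → 371  — not 3-happy
123: 123 → 36 → 243 → 99 → 1458 → 702 → 351 → 153 → 153  — not 3-happy
3-happy: 121

1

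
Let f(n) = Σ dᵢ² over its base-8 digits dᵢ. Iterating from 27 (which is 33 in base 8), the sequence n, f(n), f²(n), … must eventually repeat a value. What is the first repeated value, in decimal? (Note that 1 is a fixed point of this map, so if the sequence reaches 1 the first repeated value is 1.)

27 = (3,3)_8 → 3² + 3² = 18
18 = (2,2)_8 → 2² + 2² = 8
8 = (1,0)_8 → 1² + 0² = 1  — reached the fixed point 1.
1 → 1, so 1 is the first repeated value.

1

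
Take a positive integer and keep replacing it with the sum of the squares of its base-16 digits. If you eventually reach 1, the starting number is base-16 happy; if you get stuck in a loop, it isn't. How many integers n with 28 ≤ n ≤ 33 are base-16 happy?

28: 28 → 145 → 82 → 29 → 170 → 200 → 208 → 169 → 181 → 146 → 85 → 50 → 13 → 169  — not base-16 happy
29: 29 → 170 → 200 → 208 → 169 → 181 → 146 → 85 → 50 → 13 → 169  — not base-16 happy
30: 30 → 197 → 169 → 181 → 146 → 85 → 50 → 13 → 169  — not base-16 happy
31: 31 → 226 → 200 → 208 → 169 → 181 → 146 → 85 → 50 → 13 → 169  — not base-16 happy
32: 32 → 4 → 16 → 1  — base-16 happy
33: 33 → 5 → 25 → 82 → 29 → 170 → 200 → 208 → 169 → 181 → 146 → 85 → 50 → 13 → 169  — not base-16 happy
base-16 happy: 32

1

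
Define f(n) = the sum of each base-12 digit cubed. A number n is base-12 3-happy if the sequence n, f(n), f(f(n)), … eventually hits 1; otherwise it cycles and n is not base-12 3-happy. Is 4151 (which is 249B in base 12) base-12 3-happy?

base-12 3-happy

4151 = (2,4,9,11)_12 → 2³ + 4³ + 9³ + 11³ = 8 + 64 + 729 + 1331 = 2132
2132 = (1,2,9,8)_12 → 1³ + 2³ + 9³ + 8³ = 1 + 8 + 729 + 512 = 1250
1250 = (8,8,2)_12 → 8³ + 8³ + 2³ = 512 + 512 + 8 = 1032
1032 = (7,2,0)_12 → 7³ + 2³ + 0³ = 343 + 8 + 0 = 351
351 = (2,5,3)_12 → 2³ + 5³ + 3³ = 8 + 125 + 27 = 160
160 = (1,1,4)_12 → 1³ + 1³ + 4³ = 1 + 1 + 64 = 66
66 = (5,6)_12 → 5³ + 6³ = 125 + 216 = 341
341 = (2,4,5)_12 → 2³ + 4³ + 5³ = 8 + 64 + 125 = 197
197 = (1,4,5)_12 → 1³ + 4³ + 5³ = 1 + 64 + 125 = 190
190 = (1,3,10)_12 → 1³ + 3³ + 10³ = 1 + 27 + 1000 = 1028
1028 = (7,1,8)_12 → 7³ + 1³ + 8³ = 343 + 1 + 512 = 856
856 = (5,11,4)_12 → 5³ + 11³ + 4³ = 125 + 1331 + 64 = 1520
1520 = (10,6,8)_12 → 10³ + 6³ + 8³ = 1000 + 216 + 512 = 1728
1728 = (1,0,0,0)_12 → 1³ + 0³ + 0³ + 0³ = 1 + 0 + 0 + 0 = 1  — reached 1.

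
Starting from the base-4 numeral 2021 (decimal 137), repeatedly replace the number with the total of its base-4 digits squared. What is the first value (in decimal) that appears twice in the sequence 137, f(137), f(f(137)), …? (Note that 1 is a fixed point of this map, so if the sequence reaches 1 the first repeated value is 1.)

1

137 = (2,0,2,1)_4 → 2² + 0² + 2² + 1² = 4 + 0 + 4 + 1 = 9
9 = (2,1)_4 → 2² + 1² = 4 + 1 = 5
5 = (1,1)_4 → 1² + 1² = 1 + 1 = 2
2 = (2)_4 → 2² = 4
4 = (1,0)_4 → 1² + 0² = 1 + 0 = 1  — reached the fixed point 1.
1 → 1, so 1 is the first repeated value.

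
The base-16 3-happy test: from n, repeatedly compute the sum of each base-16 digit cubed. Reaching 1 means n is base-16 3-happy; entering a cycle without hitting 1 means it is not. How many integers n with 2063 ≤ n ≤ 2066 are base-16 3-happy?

1

2063: 2063 → 3887 → 6758 → 1433 → 1583 → 3599 → 6119 → 3431 → 2756 → 2792 → 4256 → 1001 → 3500 → 4925 → 2252 → 3968 → 3887  — not base-16 3-happy
2064: 2064 → 513 → 9 → 729 → 2934 → 1890 → 567 → 378 → 1344 → 189 → 3528 → 4437 → 252 → 5103 → 6147 → 540 → 1737 → 2673 → 1344  — not base-16 3-happy
2065: 2065 → 514 → 16 → 1  — base-16 3-happy
2066: 2066 → 521 → 737 → 2753 → 2729 → 2729  — not base-16 3-happy
base-16 3-happy: 2065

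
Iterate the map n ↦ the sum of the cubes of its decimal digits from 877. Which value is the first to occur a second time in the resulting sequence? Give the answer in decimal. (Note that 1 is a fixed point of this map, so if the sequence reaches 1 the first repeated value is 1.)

1

877 → 8³ + 7³ + 7³ = 1198
1198 → 1³ + 1³ + 9³ + 8³ = 1243
1243 → 1³ + 2³ + 4³ + 3³ = 100
100 → 1³ + 0³ + 0³ = 1  — reached the fixed point 1.
1 → 1, so 1 is the first repeated value.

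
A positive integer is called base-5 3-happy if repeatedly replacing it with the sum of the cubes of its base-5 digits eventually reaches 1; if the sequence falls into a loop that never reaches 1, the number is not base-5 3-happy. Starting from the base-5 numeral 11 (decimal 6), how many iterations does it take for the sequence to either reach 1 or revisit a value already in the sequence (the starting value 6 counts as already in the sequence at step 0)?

6 = (1,1)_5 → 1³ + 1³ = 2
2 = (2)_5 → 2³ = 8
8 = (1,3)_5 → 1³ + 3³ = 28
28 = (1,0,3)_5 → 1³ + 0³ + 3³ = 28  — 28 repeats.
That took 4 steps.

4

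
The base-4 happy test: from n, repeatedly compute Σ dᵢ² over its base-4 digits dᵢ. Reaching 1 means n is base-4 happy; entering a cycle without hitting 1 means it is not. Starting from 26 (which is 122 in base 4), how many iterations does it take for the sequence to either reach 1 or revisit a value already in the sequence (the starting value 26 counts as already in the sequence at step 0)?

5

26 = (1,2,2)_4 → 1² + 2² + 2² = 9
9 = (2,1)_4 → 2² + 1² = 5
5 = (1,1)_4 → 1² + 1² = 2
2 = (2)_4 → 2² = 4
4 = (1,0)_4 → 1² + 0² = 1  — reached 1.
That took 5 steps.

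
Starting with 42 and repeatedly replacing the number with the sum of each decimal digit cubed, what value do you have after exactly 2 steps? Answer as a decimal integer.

42 → 4³ + 2³ = 72
72 → 7³ + 2³ = 351

351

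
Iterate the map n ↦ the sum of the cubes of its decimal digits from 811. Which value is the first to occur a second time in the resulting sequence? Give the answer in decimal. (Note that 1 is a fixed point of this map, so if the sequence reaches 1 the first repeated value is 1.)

811 → 8³ + 1³ + 1³ = 514
514 → 5³ + 1³ + 4³ = 190
190 → 1³ + 9³ + 0³ = 730
730 → 7³ + 3³ + 0³ = 370
370 → 3³ + 7³ + 0³ = 370  — 370 already appeared earlier.

370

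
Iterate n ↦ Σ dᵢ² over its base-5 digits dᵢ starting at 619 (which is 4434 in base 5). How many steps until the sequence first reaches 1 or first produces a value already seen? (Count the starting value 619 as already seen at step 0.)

5

619 = (4,4,3,4)_5 → 57
57 = (2,1,2)_5 → 9
9 = (1,4)_5 → 17
17 = (3,2)_5 → 13
13 = (2,3)_5 → 13  — 13 repeats.
That took 5 steps.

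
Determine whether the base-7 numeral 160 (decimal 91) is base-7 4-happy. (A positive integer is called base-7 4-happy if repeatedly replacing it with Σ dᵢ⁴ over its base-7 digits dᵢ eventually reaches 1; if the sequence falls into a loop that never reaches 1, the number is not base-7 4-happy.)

not base-7 4-happy

91 = (1,6,0)_7 → 1⁴ + 6⁴ + 0⁴ = 1 + 1296 + 0 = 1297
1297 = (3,5,3,2)_7 → 3⁴ + 5⁴ + 3⁴ + 2⁴ = 81 + 625 + 81 + 16 = 803
803 = (2,2,2,5)_7 → 2⁴ + 2⁴ + 2⁴ + 5⁴ = 16 + 16 + 16 + 625 = 673
673 = (1,6,5,1)_7 → 1⁴ + 6⁴ + 5⁴ + 1⁴ = 1 + 1296 + 625 + 1 = 1923
1923 = (5,4,1,5)_7 → 5⁴ + 4⁴ + 1⁴ + 5⁴ = 625 + 256 + 1 + 625 = 1507
1507 = (4,2,5,2)_7 → 4⁴ + 2⁴ + 5⁴ + 2⁴ = 256 + 16 + 625 + 16 = 913
913 = (2,4,4,3)_7 → 2⁴ + 4⁴ + 4⁴ + 3⁴ = 16 + 256 + 256 + 81 = 609
609 = (1,5,3,0)_7 → 1⁴ + 5⁴ + 3⁴ + 0⁴ = 1 + 625 + 81 + 0 = 707
707 = (2,0,3,0)_7 → 2⁴ + 0⁴ + 3⁴ + 0⁴ = 16 + 0 + 81 + 0 = 97
97 = (1,6,6)_7 → 1⁴ + 6⁴ + 6⁴ = 1 + 1296 + 1296 = 2593
2593 = (1,0,3,6,3)_7 → 1⁴ + 0⁴ + 3⁴ + 6⁴ + 3⁴ = 1 + 0 + 81 + 1296 + 81 = 1459
1459 = (4,1,5,3)_7 → 4⁴ + 1⁴ + 5⁴ + 3⁴ = 256 + 1 + 625 + 81 = 963
963 = (2,5,4,4)_7 → 2⁴ + 5⁴ + 4⁴ + 4⁴ = 16 + 625 + 256 + 256 = 1153
1153 = (3,2,3,5)_7 → 3⁴ + 2⁴ + 3⁴ + 5⁴ = 81 + 16 + 81 + 625 = 803  — 803 already seen; the sequence cycles without reaching 1.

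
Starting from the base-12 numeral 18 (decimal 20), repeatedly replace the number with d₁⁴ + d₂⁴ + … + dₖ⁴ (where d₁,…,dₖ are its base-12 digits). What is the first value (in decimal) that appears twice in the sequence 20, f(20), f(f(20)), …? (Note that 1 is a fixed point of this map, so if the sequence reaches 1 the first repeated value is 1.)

4097

20 = (1,8)_12 → 1⁴ + 8⁴ = 4097
4097 = (2,4,5,5)_12 → 2⁴ + 4⁴ + 5⁴ + 5⁴ = 1522
1522 = (10,6,10)_12 → 10⁴ + 6⁴ + 10⁴ = 21296
21296 = (1,0,3,10,8)_12 → 1⁴ + 0⁴ + 3⁴ + 10⁴ + 8⁴ = 14178
14178 = (8,2,5,6)_12 → 8⁴ + 2⁴ + 5⁴ + 6⁴ = 6033
6033 = (3,5,10,9)_12 → 3⁴ + 5⁴ + 10⁴ + 9⁴ = 17267
17267 = (9,11,10,11)_12 → 9⁴ + 11⁴ + 10⁴ + 11⁴ = 45843
45843 = (2,2,6,4,3)_12 → 2⁴ + 2⁴ + 6⁴ + 4⁴ + 3⁴ = 1665
1665 = (11,6,9)_12 → 11⁴ + 6⁴ + 9⁴ = 22498
22498 = (1,1,0,2,10)_12 → 1⁴ + 1⁴ + 0⁴ + 2⁴ + 10⁴ = 10018
10018 = (5,9,6,10)_12 → 5⁴ + 9⁴ + 6⁴ + 10⁴ = 18482
18482 = (10,8,4,2)_12 → 10⁴ + 8⁴ + 4⁴ + 2⁴ = 14368
14368 = (8,3,9,4)_12 → 8⁴ + 3⁴ + 9⁴ + 4⁴ = 10994
10994 = (6,4,4,2)_12 → 6⁴ + 4⁴ + 4⁴ + 2⁴ = 1824
1824 = (1,0,8,0)_12 → 1⁴ + 0⁴ + 8⁴ + 0⁴ = 4097  — 4097 already appeared earlier.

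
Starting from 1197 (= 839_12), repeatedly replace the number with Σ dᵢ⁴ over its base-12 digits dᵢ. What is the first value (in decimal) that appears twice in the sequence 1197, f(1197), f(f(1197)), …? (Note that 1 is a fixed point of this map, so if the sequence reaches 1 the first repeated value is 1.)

1197 = (8,3,9)_12 → 8⁴ + 3⁴ + 9⁴ = 10738
10738 = (6,2,6,10)_12 → 6⁴ + 2⁴ + 6⁴ + 10⁴ = 12608
12608 = (7,3,6,8)_12 → 7⁴ + 3⁴ + 6⁴ + 8⁴ = 7874
7874 = (4,6,8,2)_12 → 4⁴ + 6⁴ + 8⁴ + 2⁴ = 5664
5664 = (3,3,4,0)_12 → 3⁴ + 3⁴ + 4⁴ + 0⁴ = 418
418 = (2,10,10)_12 → 2⁴ + 10⁴ + 10⁴ = 20016
20016 = (11,7,0,0)_12 → 11⁴ + 7⁴ + 0⁴ + 0⁴ = 17042
17042 = (9,10,4,2)_12 → 9⁴ + 10⁴ + 4⁴ + 2⁴ = 16833
16833 = (9,8,10,9)_12 → 9⁴ + 8⁴ + 10⁴ + 9⁴ = 27218
27218 = (1,3,9,0,2)_12 → 1⁴ + 3⁴ + 9⁴ + 0⁴ + 2⁴ = 6659
6659 = (3,10,2,11)_12 → 3⁴ + 10⁴ + 2⁴ + 11⁴ = 24738
24738 = (1,2,3,9,6)_12 → 1⁴ + 2⁴ + 3⁴ + 9⁴ + 6⁴ = 7955
7955 = (4,7,2,11)_12 → 4⁴ + 7⁴ + 2⁴ + 11⁴ = 17314
17314 = (10,0,2,10)_12 → 10⁴ + 0⁴ + 2⁴ + 10⁴ = 20016  — 20016 already appeared earlier.

20016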